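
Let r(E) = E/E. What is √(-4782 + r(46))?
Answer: I*√4781 ≈ 69.145*I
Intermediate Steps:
r(E) = 1
√(-4782 + r(46)) = √(-4782 + 1) = √(-4781) = I*√4781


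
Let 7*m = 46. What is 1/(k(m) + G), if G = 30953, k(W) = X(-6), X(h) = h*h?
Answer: 1/30989 ≈ 3.2270e-5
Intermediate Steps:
m = 46/7 (m = (⅐)*46 = 46/7 ≈ 6.5714)
X(h) = h²
k(W) = 36 (k(W) = (-6)² = 36)
1/(k(m) + G) = 1/(36 + 30953) = 1/30989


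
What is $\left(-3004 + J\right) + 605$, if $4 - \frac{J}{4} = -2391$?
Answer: $7181$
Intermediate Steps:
$J = 9580$ ($J = 16 - -9564 = 16 + 9564 = 9580$)
$\left(-3004 + J\right) + 605 = \left(-3004 + 9580\right) + 605 = 6576 + 605 = 7181$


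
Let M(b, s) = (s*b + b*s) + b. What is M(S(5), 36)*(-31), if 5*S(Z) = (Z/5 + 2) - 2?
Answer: -2263/5 ≈ -452.60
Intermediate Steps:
S(Z) = Z/25 (S(Z) = ((Z/5 + 2) - 2)/5 = ((2 + Z/5) - 2)/5 = (Z/5)/5 = Z/25)
M(b, s) = b + 2*b*s (M(b, s) = (b*s + b*s) + b = 2*b*s + b = b + 2*b*s)
M(S(5), 36)*(-31) = (((1/25)*5)*(1 + 2*36))*(-31) = ((1 + 72)/5)*(-31) = ((⅕)*73)*(-31) = (73/5)*(-31) = -2263/5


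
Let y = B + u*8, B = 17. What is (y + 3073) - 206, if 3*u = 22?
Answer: 8828/3 ≈ 2942.7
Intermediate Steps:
u = 22/3 (u = (1/3)*22 = 22/3 ≈ 7.3333)
y = 227/3 (y = 17 + (22/3)*8 = 17 + 176/3 = 227/3 ≈ 75.667)
(y + 3073) - 206 = (227/3 + 3073) - 206 = 9446/3 - 206 = 8828/3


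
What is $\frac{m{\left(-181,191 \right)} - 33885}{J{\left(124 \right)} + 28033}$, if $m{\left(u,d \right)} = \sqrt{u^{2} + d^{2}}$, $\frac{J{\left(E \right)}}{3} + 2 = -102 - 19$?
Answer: $- \frac{33885}{27664} + \frac{\sqrt{69242}}{27664} \approx -1.2154$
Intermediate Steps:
$J{\left(E \right)} = -369$ ($J{\left(E \right)} = -6 + 3 \left(-102 - 19\right) = -6 + 3 \left(-121\right) = -6 - 363 = -369$)
$m{\left(u,d \right)} = \sqrt{d^{2} + u^{2}}$
$\frac{m{\left(-181,191 \right)} - 33885}{J{\left(124 \right)} + 28033} = \frac{\sqrt{191^{2} + \left(-181\right)^{2}} - 33885}{-369 + 28033} = \frac{\sqrt{36481 + 32761} - 33885}{27664} = \left(\sqrt{69242} - 33885\right) \frac{1}{27664} = \left(-33885 + \sqrt{69242}\right) \frac{1}{27664} = - \frac{33885}{27664} + \frac{\sqrt{69242}}{27664}$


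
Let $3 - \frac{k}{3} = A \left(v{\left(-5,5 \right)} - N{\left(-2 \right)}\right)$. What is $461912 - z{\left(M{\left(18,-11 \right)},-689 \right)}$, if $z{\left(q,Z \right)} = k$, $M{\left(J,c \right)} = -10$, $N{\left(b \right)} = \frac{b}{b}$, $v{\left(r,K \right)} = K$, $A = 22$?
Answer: $462167$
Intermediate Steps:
$N{\left(b \right)} = 1$
$k = -255$ ($k = 9 - 3 \cdot 22 \left(5 - 1\right) = 9 - 3 \cdot 22 \cdot 4 = 9 - 264 = -255$)
$z{\left(q,Z \right)} = -255$
$461912 - z{\left(M{\left(18,-11 \right)},-689 \right)} = 461912 - -255 = 461912 + 255 = 462167$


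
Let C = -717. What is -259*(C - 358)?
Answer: 278425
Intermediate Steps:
-259*(C - 358) = -259*(-717 - 358) = -259*(-1075) = 278425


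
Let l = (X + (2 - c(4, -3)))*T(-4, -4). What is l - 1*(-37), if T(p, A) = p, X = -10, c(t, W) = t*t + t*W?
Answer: 85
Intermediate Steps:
c(t, W) = t² + W*t
l = 48 (l = (-10 + (2 - 4*(-3 + 4)))*(-4) = (-10 + (2 - 4))*(-4) = (-10 - 2)*(-4) = -12*(-4) = 48)
l - 1*(-37) = 48 - 1*(-37) = 48 + 37 = 85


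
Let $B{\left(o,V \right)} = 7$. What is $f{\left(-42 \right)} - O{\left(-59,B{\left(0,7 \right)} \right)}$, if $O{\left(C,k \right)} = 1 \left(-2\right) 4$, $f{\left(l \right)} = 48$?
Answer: $56$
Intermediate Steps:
$O{\left(C,k \right)} = -8$ ($O{\left(C,k \right)} = \left(-2\right) 4 = -8$)
$f{\left(-42 \right)} - O{\left(-59,B{\left(0,7 \right)} \right)} = 48 - -8 = 48 + 8 = 56$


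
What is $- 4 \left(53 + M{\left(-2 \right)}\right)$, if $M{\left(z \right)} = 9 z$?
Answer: $-140$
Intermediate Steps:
$- 4 \left(53 + M{\left(-2 \right)}\right) = - 4 \left(53 + 9 \left(-2\right)\right) = - 4 \left(53 - 18\right) = \left(-4\right) 35 = -140$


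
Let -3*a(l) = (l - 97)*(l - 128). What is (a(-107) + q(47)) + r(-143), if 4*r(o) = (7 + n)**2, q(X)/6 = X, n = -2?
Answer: -62767/4 ≈ -15692.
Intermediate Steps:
a(l) = -(-128 + l)*(-97 + l)/3 (a(l) = -(l - 97)*(l - 128)/3 = -(-97 + l)*(-128 + l)/3 = -(-128 + l)*(-97 + l)/3)
q(X) = 6*X
r(o) = 25/4 (r(o) = (7 - 2)**2/4 = (1/4)*5**2 = (1/4)*25 = 25/4)
(a(-107) + q(47)) + r(-143) = ((-12416/3 + 75*(-107) - 1/3*(-107)**2) + 6*47) + 25/4 = ((-12416/3 - 8025 - 1/3*11449) + 282) + 25/4 = ((-12416/3 - 8025 - 11449/3) + 282) + 25/4 = (-15980 + 282) + 25/4 = -15698 + 25/4 = -62767/4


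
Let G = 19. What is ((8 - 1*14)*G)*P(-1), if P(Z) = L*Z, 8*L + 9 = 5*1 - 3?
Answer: -399/4 ≈ -99.750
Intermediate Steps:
L = -7/8 (L = -9/8 + (5*1 - 3)/8 = -9/8 + (5 - 3)/8 = -9/8 + (⅛)*2 = -9/8 + ¼ = -7/8 ≈ -0.87500)
P(Z) = -7*Z/8
((8 - 1*14)*G)*P(-1) = ((8 - 1*14)*19)*(-7/8*(-1)) = ((8 - 14)*19)*(7/8) = -6*19*(7/8) = -114*7/8 = -399/4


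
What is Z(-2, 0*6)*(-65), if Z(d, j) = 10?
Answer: -650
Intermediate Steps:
Z(-2, 0*6)*(-65) = 10*(-65) = -650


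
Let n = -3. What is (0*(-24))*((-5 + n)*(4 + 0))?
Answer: 0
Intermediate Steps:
(0*(-24))*((-5 + n)*(4 + 0)) = (0*(-24))*((-5 - 3)*(4 + 0)) = 0*(-8*4) = 0*(-32) = 0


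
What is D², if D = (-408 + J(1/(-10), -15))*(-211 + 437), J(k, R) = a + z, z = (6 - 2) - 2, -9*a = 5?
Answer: 683819840356/81 ≈ 8.4422e+9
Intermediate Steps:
a = -5/9 (a = -⅑*5 = -5/9 ≈ -0.55556)
z = 2 (z = 4 - 2 = 2)
J(k, R) = 13/9 (J(k, R) = -5/9 + 2 = 13/9)
D = -826934/9 (D = (-408 + 13/9)*(-211 + 437) = -3659/9*226 = -826934/9 ≈ -91882.)
D² = (-826934/9)² = 683819840356/81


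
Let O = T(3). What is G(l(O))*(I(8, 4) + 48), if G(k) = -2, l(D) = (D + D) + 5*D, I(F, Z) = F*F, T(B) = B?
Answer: -224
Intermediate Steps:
I(F, Z) = F²
O = 3
l(D) = 7*D (l(D) = 2*D + 5*D = 7*D)
G(l(O))*(I(8, 4) + 48) = -2*(8² + 48) = -2*(64 + 48) = -2*112 = -224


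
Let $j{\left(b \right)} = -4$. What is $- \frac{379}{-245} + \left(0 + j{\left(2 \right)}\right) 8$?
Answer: $- \frac{7461}{245} \approx -30.453$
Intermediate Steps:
$- \frac{379}{-245} + \left(0 + j{\left(2 \right)}\right) 8 = - \frac{379}{-245} + \left(0 - 4\right) 8 = \left(-379\right) \left(- \frac{1}{245}\right) - 32 = \frac{379}{245} - 32 = - \frac{7461}{245}$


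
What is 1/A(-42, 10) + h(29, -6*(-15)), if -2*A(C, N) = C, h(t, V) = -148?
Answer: -3107/21 ≈ -147.95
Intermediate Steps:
A(C, N) = -C/2
1/A(-42, 10) + h(29, -6*(-15)) = 1/(-1/2*(-42)) - 148 = 1/21 - 148 = -3107/21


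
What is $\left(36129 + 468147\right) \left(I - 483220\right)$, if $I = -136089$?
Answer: $-312302665284$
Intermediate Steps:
$\left(36129 + 468147\right) \left(I - 483220\right) = \left(36129 + 468147\right) \left(-136089 - 483220\right) = 504276 \left(-619309\right) = -312302665284$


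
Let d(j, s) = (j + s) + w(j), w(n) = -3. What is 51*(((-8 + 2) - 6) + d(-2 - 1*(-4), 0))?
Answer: -663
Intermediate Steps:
d(j, s) = -3 + j + s (d(j, s) = (j + s) - 3 = -3 + j + s)
51*(((-8 + 2) - 6) + d(-2 - 1*(-4), 0)) = 51*(((-8 + 2) - 6) + (-3 + (-2 - 1*(-4)) + 0)) = 51*((-6 - 6) + (-3 + (-2 + 4) + 0)) = 51*(-12 + (-3 + 2 + 0)) = 51*(-12 - 1) = 51*(-13) = -663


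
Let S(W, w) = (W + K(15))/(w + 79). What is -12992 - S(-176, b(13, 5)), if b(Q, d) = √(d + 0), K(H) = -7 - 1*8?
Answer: -81003023/6236 - 191*√5/6236 ≈ -12990.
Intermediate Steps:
K(H) = -15 (K(H) = -7 - 8 = -15)
b(Q, d) = √d
S(W, w) = (-15 + W)/(79 + w) (S(W, w) = (W - 15)/(w + 79) = (-15 + W)/(79 + w))
-12992 - S(-176, b(13, 5)) = -12992 - (-15 - 176)/(79 + √5) = -12992 - (-191)/(79 + √5) = -12992 + 191/(79 + √5)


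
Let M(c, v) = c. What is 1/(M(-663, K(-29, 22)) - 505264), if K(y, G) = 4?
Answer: -1/505927 ≈ -1.9766e-6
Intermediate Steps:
1/(M(-663, K(-29, 22)) - 505264) = 1/(-663 - 505264) = 1/(-505927) = -1/505927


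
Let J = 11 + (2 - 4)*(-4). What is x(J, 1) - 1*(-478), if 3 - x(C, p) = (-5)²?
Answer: 456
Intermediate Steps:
J = 19 (J = 11 - 2*(-4) = 11 + 8 = 19)
x(C, p) = -22 (x(C, p) = 3 - 1*(-5)² = 3 - 1*25 = 3 - 25 = -22)
x(J, 1) - 1*(-478) = -22 - 1*(-478) = -22 + 478 = 456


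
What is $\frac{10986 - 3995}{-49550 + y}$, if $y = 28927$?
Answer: $- \frac{6991}{20623} \approx -0.33899$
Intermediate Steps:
$\frac{10986 - 3995}{-49550 + y} = \frac{10986 - 3995}{-49550 + 28927} = \frac{6991}{-20623} = 6991 \left(- \frac{1}{20623}\right) = - \frac{6991}{20623}$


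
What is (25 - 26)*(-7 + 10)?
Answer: -3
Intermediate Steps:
(25 - 26)*(-7 + 10) = -1*3 = -3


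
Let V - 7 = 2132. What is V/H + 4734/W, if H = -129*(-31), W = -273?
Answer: -65761/3913 ≈ -16.806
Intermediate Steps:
V = 2139 (V = 7 + 2132 = 2139)
H = 3999
V/H + 4734/W = 2139/3999 + 4734/(-273) = 2139*(1/3999) + 4734*(-1/273) = 23/43 - 1578/91 = -65761/3913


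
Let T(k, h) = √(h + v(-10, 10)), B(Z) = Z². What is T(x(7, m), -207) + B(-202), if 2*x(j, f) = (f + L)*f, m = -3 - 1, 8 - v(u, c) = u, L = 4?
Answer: 40804 + 3*I*√21 ≈ 40804.0 + 13.748*I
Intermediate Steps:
v(u, c) = 8 - u
m = -4
x(j, f) = f*(4 + f)/2 (x(j, f) = ((f + 4)*f)/2 = ((4 + f)*f)/2 = (f*(4 + f))/2 = f*(4 + f)/2)
T(k, h) = √(18 + h) (T(k, h) = √(h + (8 - 1*(-10))) = √(h + (8 + 10)) = √(h + 18) = √(18 + h))
T(x(7, m), -207) + B(-202) = √(18 - 207) + (-202)² = √(-189) + 40804 = 3*I*√21 + 40804 = 40804 + 3*I*√21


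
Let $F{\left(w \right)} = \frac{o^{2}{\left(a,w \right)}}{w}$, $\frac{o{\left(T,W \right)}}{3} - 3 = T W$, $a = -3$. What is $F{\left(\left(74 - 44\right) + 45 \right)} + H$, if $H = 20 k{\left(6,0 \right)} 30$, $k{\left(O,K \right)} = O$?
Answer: $\frac{237852}{25} \approx 9514.1$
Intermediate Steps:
$o{\left(T,W \right)} = 9 + 3 T W$
$H = 3600$ ($H = 20 \cdot 6 \cdot 30 = 120 \cdot 30 = 3600$)
$F{\left(w \right)} = \frac{\left(9 - 9 w\right)^{2}}{w}$ ($F{\left(w \right)} = \frac{\left(9 + 3 \left(-3\right) w\right)^{2}}{w} = \frac{\left(9 - 9 w\right)^{2}}{w}$)
$F{\left(\left(74 - 44\right) + 45 \right)} + H = \frac{81 \left(-1 + \left(\left(74 - 44\right) + 45\right)\right)^{2}}{\left(74 - 44\right) + 45} + 3600 = \frac{81 \left(-1 + \left(30 + 45\right)\right)^{2}}{30 + 45} + 3600 = \frac{81 \left(-1 + 75\right)^{2}}{75} + 3600 = 81 \cdot \frac{1}{75} \cdot 74^{2} + 3600 = 81 \cdot \frac{1}{75} \cdot 5476 + 3600 = \frac{147852}{25} + 3600 = \frac{237852}{25}$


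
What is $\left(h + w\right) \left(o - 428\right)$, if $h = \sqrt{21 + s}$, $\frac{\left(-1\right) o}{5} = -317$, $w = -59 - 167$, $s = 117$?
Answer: $-261482 + 1157 \sqrt{138} \approx -2.4789 \cdot 10^{5}$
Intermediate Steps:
$w = -226$ ($w = -59 - 167 = -226$)
$o = 1585$ ($o = \left(-5\right) \left(-317\right) = 1585$)
$h = \sqrt{138}$ ($h = \sqrt{21 + 117} = \sqrt{138} \approx 11.747$)
$\left(h + w\right) \left(o - 428\right) = \left(\sqrt{138} - 226\right) \left(1585 - 428\right) = \left(-226 + \sqrt{138}\right) 1157 = -261482 + 1157 \sqrt{138}$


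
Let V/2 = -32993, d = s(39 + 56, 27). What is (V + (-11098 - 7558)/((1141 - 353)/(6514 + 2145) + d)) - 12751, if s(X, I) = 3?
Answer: -42810153/505 ≈ -84773.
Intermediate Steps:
d = 3
V = -65986 (V = 2*(-32993) = -65986)
(V + (-11098 - 7558)/((1141 - 353)/(6514 + 2145) + d)) - 12751 = (-65986 + (-11098 - 7558)/((1141 - 353)/(6514 + 2145) + 3)) - 12751 = (-65986 - 18656/(788/8659 + 3)) - 12751 = (-65986 - 18656/26765/8659) - 12751 = (-65986 - 18656*8659/26765) - 12751 = (-65986 - 3047968/505) - 12751 = -36370898/505 - 12751 = -42810153/505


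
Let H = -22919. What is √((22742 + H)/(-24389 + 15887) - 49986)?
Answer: I*√401465191010/2834 ≈ 223.58*I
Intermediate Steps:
√((22742 + H)/(-24389 + 15887) - 49986) = √((22742 - 22919)/(-24389 + 15887) - 49986) = √(-177/(-8502) - 49986) = √(-177*(-1/8502) - 49986) = √(59/2834 - 49986) = √(-141660265/2834) = I*√401465191010/2834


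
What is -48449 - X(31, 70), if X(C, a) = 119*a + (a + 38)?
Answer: -56887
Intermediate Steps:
X(C, a) = 38 + 120*a (X(C, a) = 119*a + (38 + a) = 38 + 120*a)
-48449 - X(31, 70) = -48449 - (38 + 120*70) = -48449 - (38 + 8400) = -48449 - 1*8438 = -48449 - 8438 = -56887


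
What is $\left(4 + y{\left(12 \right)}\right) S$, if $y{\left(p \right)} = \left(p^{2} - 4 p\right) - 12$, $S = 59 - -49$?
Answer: $9504$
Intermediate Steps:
$S = 108$ ($S = 59 + 49 = 108$)
$y{\left(p \right)} = -12 + p^{2} - 4 p$
$\left(4 + y{\left(12 \right)}\right) S = \left(4 - \left(60 - 144\right)\right) 108 = \left(4 - -84\right) 108 = \left(4 + 84\right) 108 = 88 \cdot 108 = 9504$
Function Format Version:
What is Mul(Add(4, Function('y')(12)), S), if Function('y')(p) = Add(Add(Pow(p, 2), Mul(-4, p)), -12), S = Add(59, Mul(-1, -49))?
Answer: 9504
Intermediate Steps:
S = 108 (S = Add(59, 49) = 108)
Function('y')(p) = Add(-12, Pow(p, 2), Mul(-4, p))
Mul(Add(4, Function('y')(12)), S) = Mul(Add(4, Add(-12, Pow(12, 2), Mul(-4, 12))), 108) = Mul(Add(4, Add(-12, 144, -48)), 108) = Mul(Add(4, 84), 108) = Mul(88, 108) = 9504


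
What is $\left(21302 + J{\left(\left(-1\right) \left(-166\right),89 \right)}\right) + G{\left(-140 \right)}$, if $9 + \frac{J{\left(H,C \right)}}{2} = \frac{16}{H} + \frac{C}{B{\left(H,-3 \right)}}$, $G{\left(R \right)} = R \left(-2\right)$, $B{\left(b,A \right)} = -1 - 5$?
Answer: $\frac{5362097}{249} \approx 21535.0$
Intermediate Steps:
$B{\left(b,A \right)} = -6$
$G{\left(R \right)} = - 2 R$
$J{\left(H,C \right)} = -18 + \frac{32}{H} - \frac{C}{3}$ ($J{\left(H,C \right)} = -18 + 2 \left(\frac{16}{H} + \frac{C}{-6}\right) = -18 + 2 \left(\frac{16}{H} + C \left(- \frac{1}{6}\right)\right) = -18 + 2 \left(\frac{16}{H} - \frac{C}{6}\right) = -18 - \left(- \frac{32}{H} + \frac{C}{3}\right) = -18 + \frac{32}{H} - \frac{C}{3}$)
$\left(21302 + J{\left(\left(-1\right) \left(-166\right),89 \right)}\right) + G{\left(-140 \right)} = \left(21302 - \left(\frac{143}{3} - \frac{16}{83}\right)\right) - -280 = \left(21302 - \left(\frac{143}{3} - \frac{16}{83}\right)\right) + 280 = \left(21302 - \frac{11821}{249}\right) + 280 = \frac{5292377}{249} + 280 = \frac{5362097}{249}$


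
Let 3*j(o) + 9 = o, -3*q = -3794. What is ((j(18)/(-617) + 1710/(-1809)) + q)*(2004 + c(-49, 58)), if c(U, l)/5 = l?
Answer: 359521031902/124017 ≈ 2.8990e+6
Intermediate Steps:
q = 3794/3 (q = -1/3*(-3794) = 3794/3 ≈ 1264.7)
c(U, l) = 5*l
j(o) = -3 + o/3
((j(18)/(-617) + 1710/(-1809)) + q)*(2004 + c(-49, 58)) = (((-3 + (1/3)*18)/(-617) + 1710/(-1809)) + 3794/3)*(2004 + 5*58) = (((-3 + 6)*(-1/617) + 1710*(-1/1809)) + 3794/3)*(2004 + 290) = ((3*(-1/617) - 190/201) + 3794/3)*2294 = ((-3/617 - 190/201) + 3794/3)*2294 = (-117833/124017 + 3794/3)*2294 = (156722333/124017)*2294 = 359521031902/124017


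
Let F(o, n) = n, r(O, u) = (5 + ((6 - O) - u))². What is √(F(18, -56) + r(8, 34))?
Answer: √905 ≈ 30.083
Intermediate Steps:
r(O, u) = (11 - O - u)² (r(O, u) = (5 + (6 - O - u))² = (11 - O - u)²)
√(F(18, -56) + r(8, 34)) = √(-56 + (-11 + 8 + 34)²) = √(-56 + 31²) = √(-56 + 961) = √905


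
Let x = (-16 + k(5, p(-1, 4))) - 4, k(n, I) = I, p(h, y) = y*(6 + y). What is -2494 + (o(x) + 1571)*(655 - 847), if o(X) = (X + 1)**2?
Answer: -388798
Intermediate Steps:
x = 20 (x = (-16 + 4*(6 + 4)) - 4 = (-16 + 4*10) - 4 = (-16 + 40) - 4 = 24 - 4 = 20)
o(X) = (1 + X)**2
-2494 + (o(x) + 1571)*(655 - 847) = -2494 + ((1 + 20)**2 + 1571)*(655 - 847) = -2494 + (21**2 + 1571)*(-192) = -2494 + (441 + 1571)*(-192) = -2494 + 2012*(-192) = -2494 - 386304 = -388798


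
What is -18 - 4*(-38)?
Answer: 134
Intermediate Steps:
-18 - 4*(-38) = -18 + 152 = 134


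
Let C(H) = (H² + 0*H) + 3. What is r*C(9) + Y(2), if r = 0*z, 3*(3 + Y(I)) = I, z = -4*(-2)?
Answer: -7/3 ≈ -2.3333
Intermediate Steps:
z = 8
Y(I) = -3 + I/3
C(H) = 3 + H² (C(H) = (H² + 0) + 3 = H² + 3 = 3 + H²)
r = 0 (r = 0*8 = 0)
r*C(9) + Y(2) = 0*(3 + 9²) + (-3 + (⅓)*2) = 0*(3 + 81) + (-3 + ⅔) = 0*84 - 7/3 = 0 - 7/3 = -7/3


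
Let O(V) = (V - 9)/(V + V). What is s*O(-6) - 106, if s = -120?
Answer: -256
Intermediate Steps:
O(V) = (-9 + V)/(2*V) (O(V) = (-9 + V)/((2*V)) = (-9 + V)*(1/(2*V)) = (-9 + V)/(2*V))
s*O(-6) - 106 = -60*(-9 - 6)/(-6) - 106 = -60*(-1)*(-15)/6 - 106 = -120*5/4 - 106 = -150 - 106 = -256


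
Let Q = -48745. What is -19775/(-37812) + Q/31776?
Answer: -33743765/33375392 ≈ -1.0110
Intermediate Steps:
-19775/(-37812) + Q/31776 = -19775/(-37812) - 48745/31776 = -19775*(-1/37812) - 48745*1/31776 = 19775/37812 - 48745/31776 = -33743765/33375392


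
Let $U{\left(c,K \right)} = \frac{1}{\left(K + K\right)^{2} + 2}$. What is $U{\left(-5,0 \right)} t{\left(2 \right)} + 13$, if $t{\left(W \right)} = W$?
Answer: $14$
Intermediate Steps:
$U{\left(c,K \right)} = \frac{1}{2 + 4 K^{2}}$ ($U{\left(c,K \right)} = \frac{1}{\left(2 K\right)^{2} + 2} = \frac{1}{4 K^{2} + 2} = \frac{1}{2 + 4 K^{2}}$)
$U{\left(-5,0 \right)} t{\left(2 \right)} + 13 = \frac{1}{2 \left(1 + 2 \cdot 0^{2}\right)} 2 + 13 = \frac{1}{2 \left(1 + 2 \cdot 0\right)} 2 + 13 = \frac{1}{2 \left(1 + 0\right)} 2 + 13 = \frac{1}{2 \cdot 1} \cdot 2 + 13 = \frac{1}{2} \cdot 1 \cdot 2 + 13 = \frac{1}{2} \cdot 2 + 13 = 1 + 13 = 14$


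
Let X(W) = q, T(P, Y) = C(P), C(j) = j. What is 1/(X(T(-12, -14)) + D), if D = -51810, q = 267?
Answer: -1/51543 ≈ -1.9401e-5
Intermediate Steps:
T(P, Y) = P
X(W) = 267
1/(X(T(-12, -14)) + D) = 1/(267 - 51810) = 1/(-51543) = -1/51543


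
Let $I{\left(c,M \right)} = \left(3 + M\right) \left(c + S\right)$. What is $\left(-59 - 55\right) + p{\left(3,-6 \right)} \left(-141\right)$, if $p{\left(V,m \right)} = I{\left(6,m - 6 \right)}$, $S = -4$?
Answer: $2424$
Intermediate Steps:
$I{\left(c,M \right)} = \left(-4 + c\right) \left(3 + M\right)$ ($I{\left(c,M \right)} = \left(3 + M\right) \left(c - 4\right) = \left(3 + M\right) \left(-4 + c\right) = \left(-4 + c\right) \left(3 + M\right)$)
$p{\left(V,m \right)} = -6 + 2 m$ ($p{\left(V,m \right)} = -12 - 4 \left(m - 6\right) + 3 \cdot 6 + \left(m - 6\right) 6 = -12 - 4 \left(m - 6\right) + 18 + \left(m - 6\right) 6 = -12 - 4 \left(-6 + m\right) + 18 + \left(-6 + m\right) 6 = -12 - \left(-24 + 4 m\right) + 18 + \left(-36 + 6 m\right) = -6 + 2 m$)
$\left(-59 - 55\right) + p{\left(3,-6 \right)} \left(-141\right) = \left(-59 - 55\right) + \left(-6 + 2 \left(-6\right)\right) \left(-141\right) = \left(-59 - 55\right) + \left(-6 - 12\right) \left(-141\right) = -114 - -2538 = -114 + 2538 = 2424$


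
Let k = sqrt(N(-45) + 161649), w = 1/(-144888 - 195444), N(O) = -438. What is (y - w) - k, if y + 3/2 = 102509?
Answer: 34886582491/340332 - sqrt(161211) ≈ 1.0211e+5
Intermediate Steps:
y = 205015/2 (y = -3/2 + 102509 = 205015/2 ≈ 1.0251e+5)
w = -1/340332 (w = 1/(-340332) = -1/340332 ≈ -2.9383e-6)
k = sqrt(161211) (k = sqrt(-438 + 161649) = sqrt(161211) ≈ 401.51)
(y - w) - k = (205015/2 - 1*(-1/340332)) - sqrt(161211) = (205015/2 + 1/340332) - sqrt(161211) = 34886582491/340332 - sqrt(161211)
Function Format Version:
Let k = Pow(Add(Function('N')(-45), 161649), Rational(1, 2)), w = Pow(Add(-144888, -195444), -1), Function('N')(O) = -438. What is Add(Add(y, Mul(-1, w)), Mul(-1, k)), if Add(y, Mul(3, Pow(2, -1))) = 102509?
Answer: Add(Rational(34886582491, 340332), Mul(-1, Pow(161211, Rational(1, 2)))) ≈ 1.0211e+5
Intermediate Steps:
y = Rational(205015, 2) (y = Add(Rational(-3, 2), 102509) = Rational(205015, 2) ≈ 1.0251e+5)
w = Rational(-1, 340332) (w = Pow(-340332, -1) = Rational(-1, 340332) ≈ -2.9383e-6)
k = Pow(161211, Rational(1, 2)) (k = Pow(Add(-438, 161649), Rational(1, 2)) = Pow(161211, Rational(1, 2)) ≈ 401.51)
Add(Add(y, Mul(-1, w)), Mul(-1, k)) = Add(Add(Rational(205015, 2), Mul(-1, Rational(-1, 340332))), Mul(-1, Pow(161211, Rational(1, 2)))) = Add(Add(Rational(205015, 2), Rational(1, 340332)), Mul(-1, Pow(161211, Rational(1, 2)))) = Add(Rational(34886582491, 340332), Mul(-1, Pow(161211, Rational(1, 2))))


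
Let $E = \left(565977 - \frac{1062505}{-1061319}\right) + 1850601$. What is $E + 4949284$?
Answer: $\frac{7817530354483}{1061319} \approx 7.3659 \cdot 10^{6}$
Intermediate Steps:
$E = \frac{2564761208887}{1061319}$ ($E = \left(565977 - - \frac{1062505}{1061319}\right) + 1850601 = \left(565977 + \frac{1062505}{1061319}\right) + 1850601 = \frac{600683206168}{1061319} + 1850601 = \frac{2564761208887}{1061319} \approx 2.4166 \cdot 10^{6}$)
$E + 4949284 = \frac{2564761208887}{1061319} + 4949284 = \frac{7817530354483}{1061319}$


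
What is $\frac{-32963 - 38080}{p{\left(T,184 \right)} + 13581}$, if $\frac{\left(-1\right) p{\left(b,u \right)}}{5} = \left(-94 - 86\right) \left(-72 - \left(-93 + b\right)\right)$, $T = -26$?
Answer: $- \frac{3383}{2661} \approx -1.2713$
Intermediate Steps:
$p{\left(b,u \right)} = 18900 - 900 b$ ($p{\left(b,u \right)} = - 5 \left(-94 - 86\right) \left(-72 - \left(-93 + b\right)\right) = - 5 \left(- 180 \left(21 - b\right)\right) = - 5 \left(-3780 + 180 b\right) = 18900 - 900 b$)
$\frac{-32963 - 38080}{p{\left(T,184 \right)} + 13581} = \frac{-32963 - 38080}{\left(18900 - -23400\right) + 13581} = - \frac{71043}{\left(18900 + 23400\right) + 13581} = - \frac{71043}{42300 + 13581} = - \frac{71043}{55881} = \left(-71043\right) \frac{1}{55881} = - \frac{3383}{2661}$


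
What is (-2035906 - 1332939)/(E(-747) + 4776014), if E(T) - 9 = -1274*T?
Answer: -3368845/5727701 ≈ -0.58817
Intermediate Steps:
E(T) = 9 - 1274*T
(-2035906 - 1332939)/(E(-747) + 4776014) = (-2035906 - 1332939)/((9 - 1274*(-747)) + 4776014) = -3368845/((9 + 951678) + 4776014) = -3368845/(951687 + 4776014) = -3368845/5727701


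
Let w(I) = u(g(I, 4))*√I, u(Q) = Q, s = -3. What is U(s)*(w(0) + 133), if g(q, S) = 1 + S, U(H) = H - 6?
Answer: -1197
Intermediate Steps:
U(H) = -6 + H
w(I) = 5*√I (w(I) = (1 + 4)*√I = 5*√I)
U(s)*(w(0) + 133) = (-6 - 3)*(5*√0 + 133) = -9*(5*0 + 133) = -9*(0 + 133) = -9*133 = -1197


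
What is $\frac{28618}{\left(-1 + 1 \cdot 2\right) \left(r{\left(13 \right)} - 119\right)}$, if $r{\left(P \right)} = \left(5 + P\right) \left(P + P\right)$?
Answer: $82$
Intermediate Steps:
$r{\left(P \right)} = 2 P \left(5 + P\right)$ ($r{\left(P \right)} = \left(5 + P\right) 2 P = 2 P \left(5 + P\right)$)
$\frac{28618}{\left(-1 + 1 \cdot 2\right) \left(r{\left(13 \right)} - 119\right)} = \frac{28618}{\left(-1 + 1 \cdot 2\right) \left(2 \cdot 13 \left(5 + 13\right) - 119\right)} = \frac{28618}{\left(-1 + 2\right) \left(2 \cdot 13 \cdot 18 - 119\right)} = \frac{28618}{1 \left(468 - 119\right)} = \frac{28618}{1 \cdot 349} = \frac{28618}{349} = 28618 \cdot \frac{1}{349} = 82$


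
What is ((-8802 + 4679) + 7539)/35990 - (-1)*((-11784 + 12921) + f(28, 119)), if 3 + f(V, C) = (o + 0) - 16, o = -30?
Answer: 320988/295 ≈ 1088.1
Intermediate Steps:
f(V, C) = -49 (f(V, C) = -3 + ((-30 + 0) - 16) = -3 + (-30 - 16) = -3 - 46 = -49)
((-8802 + 4679) + 7539)/35990 - (-1)*((-11784 + 12921) + f(28, 119)) = ((-8802 + 4679) + 7539)/35990 - (-1)*((-11784 + 12921) - 49) = (-4123 + 7539)*(1/35990) - (-1)*(1137 - 49) = 3416*(1/35990) - (-1)*1088 = 28/295 - 1*(-1088) = 28/295 + 1088 = 320988/295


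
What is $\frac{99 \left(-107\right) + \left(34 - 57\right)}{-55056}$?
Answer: $\frac{1327}{6882} \approx 0.19282$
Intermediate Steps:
$\frac{99 \left(-107\right) + \left(34 - 57\right)}{-55056} = \left(-10593 + \left(34 - 57\right)\right) \left(- \frac{1}{55056}\right) = \left(-10593 - 23\right) \left(- \frac{1}{55056}\right) = \left(-10616\right) \left(- \frac{1}{55056}\right) = \frac{1327}{6882}$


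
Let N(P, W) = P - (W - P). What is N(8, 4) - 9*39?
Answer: -339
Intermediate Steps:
N(P, W) = -W + 2*P (N(P, W) = P + (P - W) = -W + 2*P)
N(8, 4) - 9*39 = (-1*4 + 2*8) - 9*39 = (-4 + 16) - 351 = 12 - 351 = -339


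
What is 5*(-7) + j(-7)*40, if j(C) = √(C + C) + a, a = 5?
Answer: 165 + 40*I*√14 ≈ 165.0 + 149.67*I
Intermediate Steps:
j(C) = 5 + √2*√C (j(C) = √(C + C) + 5 = √(2*C) + 5 = √2*√C + 5 = 5 + √2*√C)
5*(-7) + j(-7)*40 = 5*(-7) + (5 + √2*√(-7))*40 = -35 + (5 + √2*(I*√7))*40 = -35 + (5 + I*√14)*40 = -35 + (200 + 40*I*√14) = 165 + 40*I*√14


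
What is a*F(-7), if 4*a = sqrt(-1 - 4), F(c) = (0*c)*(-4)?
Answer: 0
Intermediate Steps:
F(c) = 0 (F(c) = 0*(-4) = 0)
a = I*sqrt(5)/4 (a = sqrt(-1 - 4)/4 = sqrt(-5)/4 = (I*sqrt(5))/4 = I*sqrt(5)/4 ≈ 0.55902*I)
a*F(-7) = (I*sqrt(5)/4)*0 = 0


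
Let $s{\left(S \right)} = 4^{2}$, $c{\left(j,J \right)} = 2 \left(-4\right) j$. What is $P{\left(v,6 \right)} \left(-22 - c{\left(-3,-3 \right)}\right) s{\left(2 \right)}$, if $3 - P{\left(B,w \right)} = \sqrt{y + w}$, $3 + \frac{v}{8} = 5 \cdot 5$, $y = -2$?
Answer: $-736$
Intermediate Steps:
$c{\left(j,J \right)} = - 8 j$
$s{\left(S \right)} = 16$
$v = 176$ ($v = -24 + 8 \cdot 5 \cdot 5 = -24 + 8 \cdot 25 = -24 + 200 = 176$)
$P{\left(B,w \right)} = 3 - \sqrt{-2 + w}$
$P{\left(v,6 \right)} \left(-22 - c{\left(-3,-3 \right)}\right) s{\left(2 \right)} = \left(3 - \sqrt{-2 + 6}\right) \left(-22 - \left(-8\right) \left(-3\right)\right) 16 = \left(3 - \sqrt{4}\right) \left(-22 - 24\right) 16 = \left(3 - 2\right) \left(-22 - 24\right) 16 = \left(3 - 2\right) \left(-46\right) 16 = 1 \left(-46\right) 16 = \left(-46\right) 16 = -736$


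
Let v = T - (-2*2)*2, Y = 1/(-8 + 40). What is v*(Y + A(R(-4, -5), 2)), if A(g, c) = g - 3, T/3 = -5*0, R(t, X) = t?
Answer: -223/4 ≈ -55.750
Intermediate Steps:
T = 0 (T = 3*(-5*0) = 3*0 = 0)
A(g, c) = -3 + g
Y = 1/32 ≈ 0.031250
v = 8 (v = 0 - (-2*2)*2 = 0 - (-4)*2 = 0 - 1*(-8) = 0 + 8 = 8)
v*(Y + A(R(-4, -5), 2)) = 8*(1/32 + (-3 - 4)) = 8*(1/32 - 7) = 8*(-223/32) = -223/4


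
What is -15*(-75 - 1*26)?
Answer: 1515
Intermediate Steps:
-15*(-75 - 1*26) = -15*(-75 - 26) = -15*(-101) = 1515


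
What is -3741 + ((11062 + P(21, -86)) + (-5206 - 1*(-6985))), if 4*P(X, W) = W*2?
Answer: 9057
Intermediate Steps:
P(X, W) = W/2 (P(X, W) = (W*2)/4 = (2*W)/4 = W/2)
-3741 + ((11062 + P(21, -86)) + (-5206 - 1*(-6985))) = -3741 + ((11062 + (1/2)*(-86)) + (-5206 - 1*(-6985))) = -3741 + ((11062 - 43) + (-5206 + 6985)) = -3741 + (11019 + 1779) = -3741 + 12798 = 9057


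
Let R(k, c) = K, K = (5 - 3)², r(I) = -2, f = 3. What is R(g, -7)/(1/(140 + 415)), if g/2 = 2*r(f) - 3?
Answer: 2220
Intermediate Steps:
g = -14 (g = 2*(2*(-2) - 3) = 2*(-4 - 3) = 2*(-7) = -14)
K = 4 (K = 2² = 4)
R(k, c) = 4
R(g, -7)/(1/(140 + 415)) = 4/(1/(140 + 415)) = 4/(1/555) = 4*555 = 2220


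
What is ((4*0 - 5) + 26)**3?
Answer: 9261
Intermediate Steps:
((4*0 - 5) + 26)**3 = ((0 - 5) + 26)**3 = (-5 + 26)**3 = 21**3 = 9261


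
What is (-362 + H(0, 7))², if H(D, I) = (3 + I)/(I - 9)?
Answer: 134689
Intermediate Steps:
H(D, I) = (3 + I)/(-9 + I)
(-362 + H(0, 7))² = (-362 + (3 + 7)/(-9 + 7))² = (-362 + 10/(-2))² = (-362 - ½*10)² = (-362 - 5)² = (-367)² = 134689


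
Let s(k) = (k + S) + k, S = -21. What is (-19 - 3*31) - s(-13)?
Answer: -65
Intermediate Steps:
s(k) = -21 + 2*k (s(k) = (k - 21) + k = (-21 + k) + k = -21 + 2*k)
(-19 - 3*31) - s(-13) = (-19 - 3*31) - (-21 + 2*(-13)) = (-19 - 93) - (-21 - 26) = -112 - 1*(-47) = -112 + 47 = -65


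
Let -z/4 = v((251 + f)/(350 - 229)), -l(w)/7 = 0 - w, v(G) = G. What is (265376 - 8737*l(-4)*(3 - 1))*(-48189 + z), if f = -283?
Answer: -4400157034168/121 ≈ -3.6365e+10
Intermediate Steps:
l(w) = 7*w (l(w) = -7*(0 - w) = -(-7)*w = 7*w)
z = 128/121 (z = -4*(251 - 283)/(350 - 229) = -(-128)/121 = -4*(-32/121) = 128/121 ≈ 1.0579)
(265376 - 8737*l(-4)*(3 - 1))*(-48189 + z) = (265376 - 8737*7*(-4)*(3 - 1))*(-48189 + 128/121) = (265376 - (-244636)*2)*(-5830741/121) = (265376 - 8737*(-56))*(-5830741/121) = (265376 + 489272)*(-5830741/121) = 754648*(-5830741/121) = -4400157034168/121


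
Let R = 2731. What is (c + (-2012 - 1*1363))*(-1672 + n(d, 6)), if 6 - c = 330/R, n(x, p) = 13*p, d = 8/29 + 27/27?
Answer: 14666503986/2731 ≈ 5.3704e+6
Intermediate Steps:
d = 37/29 (d = 8*(1/29) + 27*(1/27) = 8/29 + 1 = 37/29 ≈ 1.2759)
c = 16056/2731 (c = 6 - 330/2731 = 16056/2731 ≈ 5.8792)
(c + (-2012 - 1*1363))*(-1672 + n(d, 6)) = (16056/2731 + (-2012 - 1*1363))*(-1672 + 13*6) = (16056/2731 + (-2012 - 1363))*(-1672 + 78) = (16056/2731 - 3375)*(-1594) = -9201069/2731*(-1594) = 14666503986/2731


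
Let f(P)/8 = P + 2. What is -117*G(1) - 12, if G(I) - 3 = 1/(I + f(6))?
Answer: -1824/5 ≈ -364.80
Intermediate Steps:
f(P) = 16 + 8*P (f(P) = 8*(P + 2) = 8*(2 + P) = 16 + 8*P)
G(I) = 3 + 1/(64 + I) (G(I) = 3 + 1/(I + (16 + 8*6)) = 3 + 1/(I + (16 + 48)) = 3 + 1/(I + 64) = 3 + 1/(64 + I))
-117*G(1) - 12 = -117*(193 + 3*1)/(64 + 1) - 12 = -117*(193 + 3)/65 - 12 = -9*196/5 - 12 = -117*196/65 - 12 = -1764/5 - 12 = -1824/5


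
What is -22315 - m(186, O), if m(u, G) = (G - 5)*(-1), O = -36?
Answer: -22356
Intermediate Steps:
m(u, G) = 5 - G (m(u, G) = (-5 + G)*(-1) = 5 - G)
-22315 - m(186, O) = -22315 - (5 - 1*(-36)) = -22315 - (5 + 36) = -22315 - 1*41 = -22315 - 41 = -22356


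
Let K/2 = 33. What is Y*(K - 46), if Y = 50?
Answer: 1000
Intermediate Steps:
K = 66 (K = 2*33 = 66)
Y*(K - 46) = 50*(66 - 46) = 50*20 = 1000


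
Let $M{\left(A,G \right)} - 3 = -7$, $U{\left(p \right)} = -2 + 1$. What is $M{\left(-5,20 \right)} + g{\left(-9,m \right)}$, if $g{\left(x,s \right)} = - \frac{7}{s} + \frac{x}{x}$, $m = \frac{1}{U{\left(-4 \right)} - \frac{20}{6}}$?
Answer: $\frac{82}{3} \approx 27.333$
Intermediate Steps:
$U{\left(p \right)} = -1$
$m = - \frac{3}{13}$ ($m = \frac{1}{-1 - \frac{20}{6}} = \frac{1}{-1 - \frac{10}{3}} = \frac{1}{- \frac{13}{3}} = - \frac{3}{13} \approx -0.23077$)
$M{\left(A,G \right)} = -4$ ($M{\left(A,G \right)} = 3 - 7 = -4$)
$g{\left(x,s \right)} = 1 - \frac{7}{s}$ ($g{\left(x,s \right)} = - \frac{7}{s} + 1 = 1 - \frac{7}{s}$)
$M{\left(-5,20 \right)} + g{\left(-9,m \right)} = -4 + \frac{-7 - \frac{3}{13}}{- \frac{3}{13}} = -4 - - \frac{94}{3} = -4 + \frac{94}{3} = \frac{82}{3}$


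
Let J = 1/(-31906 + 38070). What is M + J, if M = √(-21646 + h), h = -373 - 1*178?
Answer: 1/6164 + 7*I*√453 ≈ 0.00016223 + 148.99*I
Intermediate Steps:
h = -551 (h = -373 - 178 = -551)
J = 1/6164 ≈ 0.00016223
M = 7*I*√453 (M = √(-21646 - 551) = √(-22197) = 7*I*√453 ≈ 148.99*I)
M + J = 7*I*√453 + 1/6164 = 1/6164 + 7*I*√453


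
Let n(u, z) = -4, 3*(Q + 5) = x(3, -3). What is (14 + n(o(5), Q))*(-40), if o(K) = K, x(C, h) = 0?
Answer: -400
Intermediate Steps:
Q = -5 (Q = -5 + (⅓)*0 = -5 + 0 = -5)
(14 + n(o(5), Q))*(-40) = (14 - 4)*(-40) = 10*(-40) = -400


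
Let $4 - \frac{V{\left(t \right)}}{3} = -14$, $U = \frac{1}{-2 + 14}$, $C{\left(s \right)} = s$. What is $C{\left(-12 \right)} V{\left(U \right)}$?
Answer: $-648$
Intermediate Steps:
$U = \frac{1}{12} \approx 0.083333$
$V{\left(t \right)} = 54$ ($V{\left(t \right)} = 12 - -42 = 12 + 42 = 54$)
$C{\left(-12 \right)} V{\left(U \right)} = \left(-12\right) 54 = -648$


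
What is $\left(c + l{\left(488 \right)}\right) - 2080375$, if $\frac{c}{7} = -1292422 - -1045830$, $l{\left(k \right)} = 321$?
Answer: $-3806198$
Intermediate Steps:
$c = -1726144$ ($c = 7 \left(-1292422 - -1045830\right) = 7 \left(-1292422 + 1045830\right) = 7 \left(-246592\right) = -1726144$)
$\left(c + l{\left(488 \right)}\right) - 2080375 = \left(-1726144 + 321\right) - 2080375 = -1725823 - 2080375 = -3806198$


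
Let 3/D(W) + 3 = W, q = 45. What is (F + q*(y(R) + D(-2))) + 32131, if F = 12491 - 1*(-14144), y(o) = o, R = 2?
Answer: 58829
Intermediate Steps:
D(W) = 3/(-3 + W)
F = 26635 (F = 12491 + 14144 = 26635)
(F + q*(y(R) + D(-2))) + 32131 = (26635 + 45*(2 + 3/(-3 - 2))) + 32131 = (26635 + 45*(2 + 3/(-5))) + 32131 = (26635 + 45*(2 + 3*(-⅕))) + 32131 = (26635 + 45*(2 - ⅗)) + 32131 = (26635 + 45*(7/5)) + 32131 = (26635 + 63) + 32131 = 26698 + 32131 = 58829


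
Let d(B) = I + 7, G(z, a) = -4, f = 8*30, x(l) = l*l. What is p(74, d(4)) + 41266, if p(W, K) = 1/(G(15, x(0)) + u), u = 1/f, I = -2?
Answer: 39573854/959 ≈ 41266.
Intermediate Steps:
x(l) = l**2
f = 240
d(B) = 5 (d(B) = -2 + 7 = 5)
u = 1/240 ≈ 0.0041667
p(W, K) = -240/959 (p(W, K) = 1/(-4 + 1/240) = 1/(-959/240) = -240/959)
p(74, d(4)) + 41266 = -240/959 + 41266 = 39573854/959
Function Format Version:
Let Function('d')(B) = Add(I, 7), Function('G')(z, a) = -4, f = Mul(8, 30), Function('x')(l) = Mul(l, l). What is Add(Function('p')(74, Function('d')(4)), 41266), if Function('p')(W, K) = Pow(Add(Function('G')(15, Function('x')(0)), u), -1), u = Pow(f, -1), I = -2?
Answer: Rational(39573854, 959) ≈ 41266.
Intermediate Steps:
Function('x')(l) = Pow(l, 2)
f = 240
Function('d')(B) = 5 (Function('d')(B) = Add(-2, 7) = 5)
u = Rational(1, 240) (u = Pow(240, -1) = Rational(1, 240) ≈ 0.0041667)
Function('p')(W, K) = Rational(-240, 959) (Function('p')(W, K) = Pow(Add(-4, Rational(1, 240)), -1) = Pow(Rational(-959, 240), -1) = Rational(-240, 959))
Add(Function('p')(74, Function('d')(4)), 41266) = Add(Rational(-240, 959), 41266) = Rational(39573854, 959)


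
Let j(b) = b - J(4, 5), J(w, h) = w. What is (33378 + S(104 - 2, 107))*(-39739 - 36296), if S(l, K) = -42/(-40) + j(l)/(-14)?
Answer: -10149775287/4 ≈ -2.5374e+9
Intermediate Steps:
j(b) = -4 + b (j(b) = b - 1*4 = b - 4 = -4 + b)
S(l, K) = 187/140 - l/14 (S(l, K) = -42/(-40) + (-4 + l)/(-14) = -42*(-1/40) + (-4 + l)*(-1/14) = 21/20 + (2/7 - l/14) = 187/140 - l/14)
(33378 + S(104 - 2, 107))*(-39739 - 36296) = (33378 + (187/140 - (104 - 2)/14))*(-39739 - 36296) = (33378 + (187/140 - 1/14*102))*(-76035) = (33378 + (187/140 - 51/7))*(-76035) = (33378 - 119/20)*(-76035) = (667441/20)*(-76035) = -10149775287/4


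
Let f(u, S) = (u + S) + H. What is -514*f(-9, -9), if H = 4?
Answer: 7196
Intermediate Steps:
f(u, S) = 4 + S + u (f(u, S) = (u + S) + 4 = (S + u) + 4 = 4 + S + u)
-514*f(-9, -9) = -514*(4 - 9 - 9) = -514*(-14) = 7196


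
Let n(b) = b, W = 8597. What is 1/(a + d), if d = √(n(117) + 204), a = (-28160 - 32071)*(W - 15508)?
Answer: 138752147/57756474891328720 - √321/173269424673986160 ≈ 2.4024e-9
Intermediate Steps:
a = 416256441 (a = (-28160 - 32071)*(8597 - 15508) = -60231*(-6911) = 416256441)
d = √321 (d = √(117 + 204) = √321 ≈ 17.916)
1/(a + d) = 1/(416256441 + √321)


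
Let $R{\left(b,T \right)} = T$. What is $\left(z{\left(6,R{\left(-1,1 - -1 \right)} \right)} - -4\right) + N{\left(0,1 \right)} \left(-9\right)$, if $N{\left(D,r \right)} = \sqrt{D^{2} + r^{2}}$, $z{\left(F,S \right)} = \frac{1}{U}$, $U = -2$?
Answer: $- \frac{11}{2} \approx -5.5$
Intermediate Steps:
$z{\left(F,S \right)} = - \frac{1}{2}$ ($z{\left(F,S \right)} = \frac{1}{-2} = - \frac{1}{2}$)
$\left(z{\left(6,R{\left(-1,1 - -1 \right)} \right)} - -4\right) + N{\left(0,1 \right)} \left(-9\right) = \left(- \frac{1}{2} - -4\right) + \sqrt{0^{2} + 1^{2}} \left(-9\right) = \left(- \frac{1}{2} + 4\right) + \sqrt{0 + 1} \left(-9\right) = \frac{7}{2} + \sqrt{1} \left(-9\right) = \frac{7}{2} + 1 \left(-9\right) = \frac{7}{2} - 9 = - \frac{11}{2}$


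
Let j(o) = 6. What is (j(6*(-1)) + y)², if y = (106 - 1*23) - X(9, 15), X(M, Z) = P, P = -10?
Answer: 9801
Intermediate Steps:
X(M, Z) = -10
y = 93 (y = (106 - 1*23) - 1*(-10) = (106 - 23) + 10 = 83 + 10 = 93)
(j(6*(-1)) + y)² = (6 + 93)² = 99² = 9801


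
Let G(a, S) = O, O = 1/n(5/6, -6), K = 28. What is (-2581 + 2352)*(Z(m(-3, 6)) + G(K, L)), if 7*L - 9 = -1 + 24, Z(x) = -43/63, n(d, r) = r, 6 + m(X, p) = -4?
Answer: 24503/126 ≈ 194.47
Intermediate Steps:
m(X, p) = -10 (m(X, p) = -6 - 4 = -10)
Z(x) = -43/63 (Z(x) = -43*1/63 = -43/63)
L = 32/7 (L = 9/7 + (-1 + 24)/7 = 9/7 + (⅐)*23 = 9/7 + 23/7 = 32/7 ≈ 4.5714)
O = -⅙ (O = 1/(-6) = -⅙ ≈ -0.16667)
G(a, S) = -⅙
(-2581 + 2352)*(Z(m(-3, 6)) + G(K, L)) = (-2581 + 2352)*(-43/63 - ⅙) = -229*(-107/126) = 24503/126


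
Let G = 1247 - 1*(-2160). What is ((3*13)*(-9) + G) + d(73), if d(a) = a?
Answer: 3129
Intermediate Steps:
G = 3407 (G = 1247 + 2160 = 3407)
((3*13)*(-9) + G) + d(73) = ((3*13)*(-9) + 3407) + 73 = (39*(-9) + 3407) + 73 = (-351 + 3407) + 73 = 3056 + 73 = 3129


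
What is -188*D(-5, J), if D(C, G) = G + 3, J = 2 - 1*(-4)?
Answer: -1692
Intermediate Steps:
J = 6 (J = 2 + 4 = 6)
D(C, G) = 3 + G
-188*D(-5, J) = -188*(3 + 6) = -188*9 = -1692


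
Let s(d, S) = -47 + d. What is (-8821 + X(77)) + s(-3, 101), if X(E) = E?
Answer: -8794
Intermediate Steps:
(-8821 + X(77)) + s(-3, 101) = (-8821 + 77) + (-47 - 3) = -8744 - 50 = -8794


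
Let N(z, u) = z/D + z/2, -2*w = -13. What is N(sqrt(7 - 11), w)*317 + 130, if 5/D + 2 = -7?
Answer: 130 - 4121*I/5 ≈ 130.0 - 824.2*I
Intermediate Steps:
D = -5/9 (D = 5/(-2 - 7) = 5/(-9) = 5*(-1/9) = -5/9 ≈ -0.55556)
w = 13/2 (w = -1/2*(-13) = 13/2 ≈ 6.5000)
N(z, u) = -13*z/10 (N(z, u) = z/(-5/9) + z/2 = z*(-9/5) + z*(1/2) = -9*z/5 + z/2 = -13*z/10)
N(sqrt(7 - 11), w)*317 + 130 = -13*sqrt(7 - 11)/10*317 + 130 = -13*I/5*317 + 130 = -4121*I/5 + 130 = 130 - 4121*I/5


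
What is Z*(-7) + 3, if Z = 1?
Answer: -4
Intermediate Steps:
Z*(-7) + 3 = 1*(-7) + 3 = -7 + 3 = -4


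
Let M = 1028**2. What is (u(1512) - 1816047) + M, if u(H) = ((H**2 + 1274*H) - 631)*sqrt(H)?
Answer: -759263 + 25270806*sqrt(42) ≈ 1.6301e+8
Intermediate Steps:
M = 1056784
u(H) = sqrt(H)*(-631 + H**2 + 1274*H) (u(H) = (-631 + H**2 + 1274*H)*sqrt(H) = sqrt(H)*(-631 + H**2 + 1274*H))
(u(1512) - 1816047) + M = (sqrt(1512)*(-631 + 1512**2 + 1274*1512) - 1816047) + 1056784 = ((6*sqrt(42))*(-631 + 2286144 + 1926288) - 1816047) + 1056784 = ((6*sqrt(42))*4211801 - 1816047) + 1056784 = (25270806*sqrt(42) - 1816047) + 1056784 = (-1816047 + 25270806*sqrt(42)) + 1056784 = -759263 + 25270806*sqrt(42)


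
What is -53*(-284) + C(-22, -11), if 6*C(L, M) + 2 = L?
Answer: 15048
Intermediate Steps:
C(L, M) = -1/3 + L/6
-53*(-284) + C(-22, -11) = -53*(-284) + (-1/3 + (1/6)*(-22)) = 15052 + (-1/3 - 11/3) = 15052 - 4 = 15048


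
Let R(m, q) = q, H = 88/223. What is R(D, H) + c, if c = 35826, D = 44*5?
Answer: 7989286/223 ≈ 35826.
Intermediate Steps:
H = 88/223 (H = 88*(1/223) = 88/223 ≈ 0.39462)
D = 220
R(D, H) + c = 88/223 + 35826 = 7989286/223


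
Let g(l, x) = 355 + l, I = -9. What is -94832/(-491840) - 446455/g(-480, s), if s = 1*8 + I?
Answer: 548990703/153700 ≈ 3571.8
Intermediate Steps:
s = -1 (s = 1*8 - 9 = 8 - 9 = -1)
-94832/(-491840) - 446455/g(-480, s) = -94832/(-491840) - 446455/(355 - 480) = -94832*(-1/491840) - 446455/(-125) = 5927/30740 - 446455*(-1/125) = 5927/30740 + 89291/25 = 548990703/153700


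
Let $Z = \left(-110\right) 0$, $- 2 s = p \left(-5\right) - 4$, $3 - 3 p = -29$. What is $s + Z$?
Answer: $\frac{86}{3} \approx 28.667$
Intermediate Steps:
$p = \frac{32}{3}$ ($p = 1 - - \frac{29}{3} = 1 + \frac{29}{3} = \frac{32}{3} \approx 10.667$)
$s = \frac{86}{3}$ ($s = - \frac{\frac{32}{3} \left(-5\right) - 4}{2} = - \frac{- \frac{160}{3} - 4}{2} = \left(- \frac{1}{2}\right) \left(- \frac{172}{3}\right) = \frac{86}{3} \approx 28.667$)
$Z = 0$
$s + Z = \frac{86}{3} + 0 = \frac{86}{3}$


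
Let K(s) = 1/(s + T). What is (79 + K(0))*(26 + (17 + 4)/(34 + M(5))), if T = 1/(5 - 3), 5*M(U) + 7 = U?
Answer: 17253/8 ≈ 2156.6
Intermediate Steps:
M(U) = -7/5 + U/5
T = 1/2 ≈ 0.50000
K(s) = 1/(1/2 + s) (K(s) = 1/(s + 1/2) = 1/(1/2 + s))
(79 + K(0))*(26 + (17 + 4)/(34 + M(5))) = (79 + 2/(1 + 2*0))*(26 + (17 + 4)/(34 + (-7/5 + (1/5)*5))) = (79 + 2/(1 + 0))*(26 + 21/(34 + (-7/5 + 1))) = (79 + 2/1)*(26 + 21/(34 - 2/5)) = (79 + 2*1)*(26 + 21/(168/5)) = (79 + 2)*(26 + 21*(5/168)) = 81*(26 + 5/8) = 81*(213/8) = 17253/8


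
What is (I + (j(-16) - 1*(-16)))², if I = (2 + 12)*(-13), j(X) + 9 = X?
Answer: 36481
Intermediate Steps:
j(X) = -9 + X
I = -182 (I = 14*(-13) = -182)
(I + (j(-16) - 1*(-16)))² = (-182 + ((-9 - 16) - 1*(-16)))² = (-182 + (-25 + 16))² = (-182 - 9)² = (-191)² = 36481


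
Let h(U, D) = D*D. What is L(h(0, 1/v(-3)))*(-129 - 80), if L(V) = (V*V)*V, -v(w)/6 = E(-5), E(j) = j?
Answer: -209/729000000 ≈ -2.8669e-7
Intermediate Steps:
v(w) = 30 (v(w) = -6*(-5) = 30)
h(U, D) = D²
L(V) = V³ (L(V) = V²*V = V³)
L(h(0, 1/v(-3)))*(-129 - 80) = ((1/30)²)³*(-129 - 80) = ((1/30)²)³*(-209) = (1/900)³*(-209) = (1/729000000)*(-209) = -209/729000000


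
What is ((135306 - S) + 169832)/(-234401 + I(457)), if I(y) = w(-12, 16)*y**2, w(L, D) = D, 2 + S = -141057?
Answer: 446197/3107183 ≈ 0.14360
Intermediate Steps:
S = -141059 (S = -2 - 141057 = -141059)
I(y) = 16*y**2
((135306 - S) + 169832)/(-234401 + I(457)) = ((135306 - 1*(-141059)) + 169832)/(-234401 + 16*457**2) = ((135306 + 141059) + 169832)/(-234401 + 16*208849) = (276365 + 169832)/(-234401 + 3341584) = 446197/3107183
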